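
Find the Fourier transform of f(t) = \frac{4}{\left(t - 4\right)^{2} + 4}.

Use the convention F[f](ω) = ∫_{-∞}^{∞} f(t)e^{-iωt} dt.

F(ω) = 2 \pi e^{- 4 i \omega - 2 \left|{\omega}\right|}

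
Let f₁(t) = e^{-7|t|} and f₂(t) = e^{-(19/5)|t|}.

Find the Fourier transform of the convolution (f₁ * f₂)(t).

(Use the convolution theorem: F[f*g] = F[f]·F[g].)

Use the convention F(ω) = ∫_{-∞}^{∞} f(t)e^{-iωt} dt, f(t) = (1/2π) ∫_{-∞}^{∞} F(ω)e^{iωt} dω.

F[f₁*f₂](ω) = \frac{2660}{\left(\omega^{2} + 49\right) \left(25 \omega^{2} + 361\right)}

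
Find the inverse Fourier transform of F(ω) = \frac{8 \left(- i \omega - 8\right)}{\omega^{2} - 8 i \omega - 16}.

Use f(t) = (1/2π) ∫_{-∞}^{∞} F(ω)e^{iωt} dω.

f(t) = 8 \left(4 t + 1\right) e^{- 4 t} u\left(t\right)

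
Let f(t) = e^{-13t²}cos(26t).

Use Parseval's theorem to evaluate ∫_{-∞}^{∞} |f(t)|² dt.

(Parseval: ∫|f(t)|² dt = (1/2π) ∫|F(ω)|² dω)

∫|f(t)|² dt = \frac{\sqrt{26} \sqrt{\pi} \left(1 + e^{26}\right)}{52 e^{26}}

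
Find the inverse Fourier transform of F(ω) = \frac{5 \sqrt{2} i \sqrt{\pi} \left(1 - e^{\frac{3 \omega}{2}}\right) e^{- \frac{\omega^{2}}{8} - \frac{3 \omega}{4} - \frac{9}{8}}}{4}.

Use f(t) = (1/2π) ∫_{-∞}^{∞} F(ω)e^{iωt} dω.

f(t) = 5 e^{- 2 t^{2}} \sin{\left(3 t \right)}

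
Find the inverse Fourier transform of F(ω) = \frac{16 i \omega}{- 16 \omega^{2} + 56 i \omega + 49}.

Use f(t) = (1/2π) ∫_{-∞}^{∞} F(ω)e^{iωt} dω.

f(t) = \left(1 - \frac{7 t}{4}\right) e^{- \frac{7 t}{4}} u\left(t\right)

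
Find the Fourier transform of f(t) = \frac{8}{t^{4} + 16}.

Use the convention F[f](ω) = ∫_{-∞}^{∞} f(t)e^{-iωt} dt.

F(ω) = \pi e^{- \sqrt{2} \left|{\omega}\right|} \sin{\left(\sqrt{2} \left|{\omega}\right| + \frac{\pi}{4} \right)}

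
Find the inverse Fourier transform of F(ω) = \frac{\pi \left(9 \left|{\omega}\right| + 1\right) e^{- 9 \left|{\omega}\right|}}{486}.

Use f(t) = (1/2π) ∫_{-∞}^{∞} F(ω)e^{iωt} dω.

f(t) = \frac{3}{\left(t^{2} + 81\right)^{2}}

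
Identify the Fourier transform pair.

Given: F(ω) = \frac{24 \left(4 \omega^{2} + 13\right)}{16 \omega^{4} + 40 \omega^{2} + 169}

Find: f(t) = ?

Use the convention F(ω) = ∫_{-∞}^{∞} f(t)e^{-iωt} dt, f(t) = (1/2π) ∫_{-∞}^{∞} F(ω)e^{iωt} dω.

f(t) = 2 e^{- \frac{3 \left|{t}\right|}{2}} \cos{\left(t \right)}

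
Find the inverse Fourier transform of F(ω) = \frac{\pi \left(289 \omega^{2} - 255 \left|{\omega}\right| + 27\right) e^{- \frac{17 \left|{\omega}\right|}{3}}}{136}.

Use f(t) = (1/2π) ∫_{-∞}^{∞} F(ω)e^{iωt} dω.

f(t) = \frac{3 t^{4}}{\left(t^{2} + \frac{289}{9}\right)^{3}}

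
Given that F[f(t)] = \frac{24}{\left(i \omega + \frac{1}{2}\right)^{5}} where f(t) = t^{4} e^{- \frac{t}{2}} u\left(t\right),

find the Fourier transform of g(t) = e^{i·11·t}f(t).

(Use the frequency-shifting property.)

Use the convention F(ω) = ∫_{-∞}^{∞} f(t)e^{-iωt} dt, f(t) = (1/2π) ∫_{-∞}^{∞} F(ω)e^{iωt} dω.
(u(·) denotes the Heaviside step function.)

F[g](ω) = \frac{768}{\left(2 i \left(\omega - 11\right) + 1\right)^{5}}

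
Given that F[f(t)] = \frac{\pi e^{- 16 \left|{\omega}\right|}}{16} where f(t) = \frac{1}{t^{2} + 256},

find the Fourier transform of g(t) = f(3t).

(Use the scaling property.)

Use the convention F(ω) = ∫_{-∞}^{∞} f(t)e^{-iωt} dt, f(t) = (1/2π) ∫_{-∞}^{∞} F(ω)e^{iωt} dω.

F[g](ω) = \frac{\pi e^{- \frac{16 \left|{\omega}\right|}{3}}}{48}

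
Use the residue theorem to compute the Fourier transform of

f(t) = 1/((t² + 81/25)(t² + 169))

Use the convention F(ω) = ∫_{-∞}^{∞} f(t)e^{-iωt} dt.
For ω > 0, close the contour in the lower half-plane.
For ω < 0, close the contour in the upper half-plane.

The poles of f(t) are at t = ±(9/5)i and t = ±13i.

Let g(z) = f(z)e^{-iωz}; for large |z| the factor e^{-iωz} decays in the lower half-plane when ω > 0 and in the upper half-plane when ω < 0.

Case ω > 0 (lower half-plane, clockwise contour ⇒ F(ω) = -2πi·ΣRes):
  Res_{z = - \frac{9 i}{5}} g(z) = \frac{125 i e^{- \frac{9 \omega}{5}}}{74592}
  Res_{z = - 13 i} g(z) = - \frac{25 i e^{- 13 \omega}}{107744}
  F(ω) = -2πi·ΣRes = - \frac{25 \pi e^{- 13 \omega}}{53872} + \frac{125 \pi e^{- \frac{9 \omega}{5}}}{37296}

Case ω < 0 (upper half-plane, counterclockwise contour ⇒ F(ω) = +2πi·ΣRes):
  Res_{z = \frac{9 i}{5}} g(z) = - \frac{125 i e^{\frac{9 \omega}{5}}}{74592}
  Res_{z = 13 i} g(z) = \frac{25 i e^{13 \omega}}{107744}
  F(ω) = 2πi·ΣRes = \frac{25 \pi \left(65 e^{\frac{9 \omega}{5}} - 9 e^{13 \omega}\right)}{484848}

Both cases combine into a single formula in |ω|:

F(ω) = - \frac{25 \pi e^{- 13 \left|{\omega}\right|}}{53872} + \frac{125 \pi e^{- \frac{9 \left|{\omega}\right|}{5}}}{37296}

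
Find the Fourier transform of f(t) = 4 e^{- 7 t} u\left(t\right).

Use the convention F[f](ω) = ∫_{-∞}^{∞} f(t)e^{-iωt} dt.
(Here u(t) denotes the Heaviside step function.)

F(ω) = \frac{4}{i \omega + 7}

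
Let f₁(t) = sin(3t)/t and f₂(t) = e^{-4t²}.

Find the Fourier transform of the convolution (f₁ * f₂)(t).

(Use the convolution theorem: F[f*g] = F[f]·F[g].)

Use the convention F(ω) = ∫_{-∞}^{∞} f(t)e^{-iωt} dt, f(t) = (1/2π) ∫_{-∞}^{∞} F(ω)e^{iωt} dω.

F[f₁*f₂](ω) = \begin{cases} \frac{\pi^{\frac{3}{2}} e^{- \frac{\omega^{2}}{16}}}{2} & \text{for}\: \omega > -3 \wedge \omega < 3 \\0 & \text{otherwise} \end{cases}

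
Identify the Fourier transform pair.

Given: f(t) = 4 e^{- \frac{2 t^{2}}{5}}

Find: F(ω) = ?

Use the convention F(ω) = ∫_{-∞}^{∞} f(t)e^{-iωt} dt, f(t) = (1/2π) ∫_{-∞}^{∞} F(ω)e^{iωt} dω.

F(ω) = 2 \sqrt{10} \sqrt{\pi} e^{- \frac{5 \omega^{2}}{8}}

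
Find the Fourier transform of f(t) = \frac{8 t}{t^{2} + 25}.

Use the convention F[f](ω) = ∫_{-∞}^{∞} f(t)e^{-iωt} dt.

F(ω) = - 8 i \pi e^{- 5 \left|{\omega}\right|} \operatorname{sign}{\left(\omega \right)}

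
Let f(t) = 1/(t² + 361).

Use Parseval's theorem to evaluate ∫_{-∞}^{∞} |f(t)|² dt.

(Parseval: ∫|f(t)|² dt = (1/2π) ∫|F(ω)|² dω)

∫|f(t)|² dt = \frac{\pi}{13718}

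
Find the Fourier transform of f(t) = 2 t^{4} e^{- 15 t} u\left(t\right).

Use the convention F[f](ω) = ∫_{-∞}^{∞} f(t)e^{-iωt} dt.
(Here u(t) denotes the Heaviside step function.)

F(ω) = \frac{48}{\left(i \omega + 15\right)^{5}}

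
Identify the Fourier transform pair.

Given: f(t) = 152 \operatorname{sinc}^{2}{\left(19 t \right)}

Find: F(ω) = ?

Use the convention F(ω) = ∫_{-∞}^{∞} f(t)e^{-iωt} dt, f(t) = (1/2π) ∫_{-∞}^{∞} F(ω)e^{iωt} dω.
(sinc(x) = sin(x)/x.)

F(ω) = \begin{cases} \frac{4 \pi \left(38 - \left|{\omega}\right|\right)}{19} & \text{for}\: \omega > -38 \wedge \omega < 38 \\0 & \text{otherwise} \end{cases}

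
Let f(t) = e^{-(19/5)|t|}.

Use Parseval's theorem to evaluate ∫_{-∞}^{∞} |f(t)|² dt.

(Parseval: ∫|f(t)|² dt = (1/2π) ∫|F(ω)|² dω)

∫|f(t)|² dt = \frac{5}{19}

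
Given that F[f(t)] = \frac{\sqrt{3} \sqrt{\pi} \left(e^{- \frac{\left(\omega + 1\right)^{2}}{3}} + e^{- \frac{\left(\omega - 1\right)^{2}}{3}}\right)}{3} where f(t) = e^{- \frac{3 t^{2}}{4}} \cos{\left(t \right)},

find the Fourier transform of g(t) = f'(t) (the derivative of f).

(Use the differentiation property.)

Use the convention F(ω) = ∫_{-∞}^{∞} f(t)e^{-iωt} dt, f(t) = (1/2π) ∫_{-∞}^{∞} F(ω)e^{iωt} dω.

F[g](ω) = \frac{\sqrt{3} i \sqrt{\pi} \omega \left(e^{\frac{4 \omega}{3}} + 1\right) e^{- \frac{\omega^{2}}{3} - \frac{2 \omega}{3} - \frac{1}{3}}}{3}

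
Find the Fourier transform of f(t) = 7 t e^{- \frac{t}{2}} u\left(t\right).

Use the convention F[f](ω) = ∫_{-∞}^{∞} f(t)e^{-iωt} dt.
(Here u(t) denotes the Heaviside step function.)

F(ω) = \frac{28}{\left(2 i \omega + 1\right)^{2}}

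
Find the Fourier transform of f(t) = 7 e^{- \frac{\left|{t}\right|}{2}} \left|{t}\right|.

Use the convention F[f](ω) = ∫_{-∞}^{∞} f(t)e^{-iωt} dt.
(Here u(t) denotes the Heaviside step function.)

F(ω) = \frac{56 \left(1 - 4 \omega^{2}\right)}{\left(4 \omega^{2} + 1\right)^{2}}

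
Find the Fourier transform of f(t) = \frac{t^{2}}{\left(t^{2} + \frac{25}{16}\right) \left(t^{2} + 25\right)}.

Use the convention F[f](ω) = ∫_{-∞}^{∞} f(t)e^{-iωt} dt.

F(ω) = \frac{16 \pi e^{- 5 \left|{\omega}\right|}}{75} - \frac{4 \pi e^{- \frac{5 \left|{\omega}\right|}{4}}}{75}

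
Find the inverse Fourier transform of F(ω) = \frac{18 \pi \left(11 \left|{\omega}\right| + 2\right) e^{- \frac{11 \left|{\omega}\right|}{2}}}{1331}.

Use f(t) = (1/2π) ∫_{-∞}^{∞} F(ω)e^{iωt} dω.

f(t) = \frac{9}{\left(t^{2} + \frac{121}{4}\right)^{2}}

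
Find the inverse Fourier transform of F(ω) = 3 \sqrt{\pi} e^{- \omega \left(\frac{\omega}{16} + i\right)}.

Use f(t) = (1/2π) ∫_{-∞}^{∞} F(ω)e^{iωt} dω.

f(t) = 6 e^{- 4 \left(t - 1\right)^{2}}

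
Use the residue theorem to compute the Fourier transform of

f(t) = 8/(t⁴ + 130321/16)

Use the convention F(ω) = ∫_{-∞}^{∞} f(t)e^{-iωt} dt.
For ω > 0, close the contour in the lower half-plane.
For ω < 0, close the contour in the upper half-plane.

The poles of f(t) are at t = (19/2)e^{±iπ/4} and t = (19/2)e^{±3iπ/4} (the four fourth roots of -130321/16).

Let g(z) = f(z)e^{-iωz}; for large |z| the factor e^{-iωz} decays in the lower half-plane when ω > 0 and in the upper half-plane when ω < 0.

Case ω > 0 (lower half-plane, clockwise contour ⇒ F(ω) = -2πi·ΣRes):
  Res_{z = - \frac{19 \sqrt{2}}{4} - \frac{19 \sqrt{2} i}{4}} g(z) = \frac{8 \sqrt{2} \left(1 + i\right) e^{\frac{19 \sqrt{2} \omega \left(-1 + i\right)}{4}}}{6859}
  Res_{z = \frac{19 \sqrt{2}}{4} - \frac{19 \sqrt{2} i}{4}} g(z) = \frac{8 \sqrt{2} \left(-1 + i\right) e^{- \frac{19 \sqrt{2} \omega \left(1 + i\right)}{4}}}{6859}
  F(ω) = -2πi·ΣRes = \frac{16 \sqrt{2} \pi \left(\left(1 - i\right) e^{\frac{19 \sqrt{2} i \omega}{2}} + 1 + i\right) e^{- \frac{19 \sqrt{2} \omega \left(1 + i\right)}{4}}}{6859} = \frac{64 \pi e^{- \frac{19 \sqrt{2} \omega}{4}} \sin{\left(\frac{19 \sqrt{2} \omega}{4} + \frac{\pi}{4} \right)}}{6859}

Case ω < 0 (upper half-plane, counterclockwise contour ⇒ F(ω) = +2πi·ΣRes):
  Res_{z = \frac{19 \sqrt{2}}{4} + \frac{19 \sqrt{2} i}{4}} g(z) = - \frac{8 \sqrt{2} \left(1 + i\right) e^{\frac{19 \sqrt{2} \omega \left(1 - i\right)}{4}}}{6859}
  Res_{z = - \frac{19 \sqrt{2}}{4} + \frac{19 \sqrt{2} i}{4}} g(z) = \frac{8 \sqrt{2} \left(1 - i\right) e^{\frac{19 \sqrt{2} \omega \left(1 + i\right)}{4}}}{6859}
  F(ω) = 2πi·ΣRes = - \frac{16 \sqrt{2} i \pi \left(\left(1 + i\right) e^{\frac{19 \sqrt{2} \omega \left(1 - i\right)}{4}} - \left(1 - i\right) e^{\frac{19 \sqrt{2} \omega \left(1 + i\right)}{4}}\right)}{6859} = \frac{64 \pi e^{\frac{19 \sqrt{2} \omega}{4}} \cos{\left(\frac{19 \sqrt{2} \omega}{4} + \frac{\pi}{4} \right)}}{6859}

Both cases combine into a single formula in |ω|:

F(ω) = \frac{64 \pi e^{- \frac{19 \sqrt{2} \left|{\omega}\right|}{4}} \sin{\left(\frac{19 \sqrt{2} \left|{\omega}\right|}{4} + \frac{\pi}{4} \right)}}{6859}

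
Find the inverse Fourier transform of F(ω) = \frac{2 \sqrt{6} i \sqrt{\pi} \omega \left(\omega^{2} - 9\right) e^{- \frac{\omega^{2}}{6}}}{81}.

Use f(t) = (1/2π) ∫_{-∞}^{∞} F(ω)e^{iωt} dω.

f(t) = 2 t^{3} e^{- \frac{3 t^{2}}{2}}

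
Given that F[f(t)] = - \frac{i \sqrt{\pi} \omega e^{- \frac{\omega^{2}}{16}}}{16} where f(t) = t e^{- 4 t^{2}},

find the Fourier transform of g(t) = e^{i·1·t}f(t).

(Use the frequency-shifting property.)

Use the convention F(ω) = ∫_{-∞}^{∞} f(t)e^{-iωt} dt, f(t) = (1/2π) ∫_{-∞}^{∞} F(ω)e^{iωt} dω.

F[g](ω) = \frac{i \sqrt{\pi} \left(1 - \omega\right) e^{- \frac{\left(\omega - 1\right)^{2}}{16}}}{16}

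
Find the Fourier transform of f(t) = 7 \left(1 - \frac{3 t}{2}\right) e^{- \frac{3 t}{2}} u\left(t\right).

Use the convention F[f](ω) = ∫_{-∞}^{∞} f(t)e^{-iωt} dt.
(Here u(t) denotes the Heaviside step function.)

F(ω) = \frac{28 i \omega}{- 4 \omega^{2} + 12 i \omega + 9}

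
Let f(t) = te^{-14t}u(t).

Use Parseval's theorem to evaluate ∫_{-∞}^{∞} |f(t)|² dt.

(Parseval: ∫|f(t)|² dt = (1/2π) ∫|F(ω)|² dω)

∫|f(t)|² dt = \frac{1}{10976}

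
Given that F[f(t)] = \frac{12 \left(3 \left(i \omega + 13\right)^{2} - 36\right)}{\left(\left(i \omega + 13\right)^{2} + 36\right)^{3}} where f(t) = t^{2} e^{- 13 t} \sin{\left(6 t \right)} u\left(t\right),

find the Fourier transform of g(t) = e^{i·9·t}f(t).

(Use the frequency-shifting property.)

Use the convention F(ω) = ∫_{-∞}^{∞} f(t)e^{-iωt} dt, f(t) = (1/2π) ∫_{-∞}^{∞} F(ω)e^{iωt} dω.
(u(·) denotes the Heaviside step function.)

F[g](ω) = \frac{36 \left(\left(i \left(\omega - 9\right) + 13\right)^{2} - 12\right)}{\left(\left(i \left(\omega - 9\right) + 13\right)^{2} + 36\right)^{3}}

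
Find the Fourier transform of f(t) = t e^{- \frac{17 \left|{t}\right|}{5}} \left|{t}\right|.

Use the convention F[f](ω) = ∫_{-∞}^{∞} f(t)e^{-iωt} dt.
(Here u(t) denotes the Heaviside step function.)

F(ω) = \frac{2500 i \omega \left(25 \omega^{2} - 867\right)}{\left(25 \omega^{2} + 289\right)^{3}}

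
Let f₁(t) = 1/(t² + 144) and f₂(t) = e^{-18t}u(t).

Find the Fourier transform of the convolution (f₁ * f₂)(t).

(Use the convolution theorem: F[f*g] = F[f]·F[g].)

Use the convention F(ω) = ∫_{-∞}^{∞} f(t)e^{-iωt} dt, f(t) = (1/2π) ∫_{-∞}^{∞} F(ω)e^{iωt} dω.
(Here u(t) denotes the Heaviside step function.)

F[f₁*f₂](ω) = \frac{\pi e^{- 12 \left|{\omega}\right|}}{12 \left(i \omega + 18\right)}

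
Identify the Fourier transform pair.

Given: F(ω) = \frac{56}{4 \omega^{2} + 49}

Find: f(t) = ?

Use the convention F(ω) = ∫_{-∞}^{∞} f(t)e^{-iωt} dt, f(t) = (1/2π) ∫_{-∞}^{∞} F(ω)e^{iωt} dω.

f(t) = 2 e^{- \frac{7 \left|{t}\right|}{2}}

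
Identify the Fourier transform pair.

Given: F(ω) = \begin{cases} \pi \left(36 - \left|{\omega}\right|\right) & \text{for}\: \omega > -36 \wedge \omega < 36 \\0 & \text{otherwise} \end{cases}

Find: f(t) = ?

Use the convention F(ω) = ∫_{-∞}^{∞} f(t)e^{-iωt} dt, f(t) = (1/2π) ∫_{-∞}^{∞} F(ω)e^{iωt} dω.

f(t) = \frac{2 \sin^{2}{\left(18 t \right)}}{t^{2}}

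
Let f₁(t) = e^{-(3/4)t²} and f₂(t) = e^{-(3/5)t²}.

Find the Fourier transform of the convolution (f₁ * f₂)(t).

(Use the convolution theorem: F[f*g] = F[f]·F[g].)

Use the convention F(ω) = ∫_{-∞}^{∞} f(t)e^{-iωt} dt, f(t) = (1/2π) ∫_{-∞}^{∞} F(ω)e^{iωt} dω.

F[f₁*f₂](ω) = \frac{2 \sqrt{5} \pi e^{- \frac{3 \omega^{2}}{4}}}{3}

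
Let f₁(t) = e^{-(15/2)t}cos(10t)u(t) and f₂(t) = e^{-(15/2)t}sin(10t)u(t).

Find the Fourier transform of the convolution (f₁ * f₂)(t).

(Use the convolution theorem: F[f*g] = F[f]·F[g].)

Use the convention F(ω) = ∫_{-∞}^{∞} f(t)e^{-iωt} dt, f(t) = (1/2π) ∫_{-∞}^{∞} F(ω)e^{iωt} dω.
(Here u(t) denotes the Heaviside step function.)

F[f₁*f₂](ω) = \frac{80 \left(2 i \omega + 15\right)}{\left(\left(2 i \omega + 15\right)^{2} + 400\right)^{2}}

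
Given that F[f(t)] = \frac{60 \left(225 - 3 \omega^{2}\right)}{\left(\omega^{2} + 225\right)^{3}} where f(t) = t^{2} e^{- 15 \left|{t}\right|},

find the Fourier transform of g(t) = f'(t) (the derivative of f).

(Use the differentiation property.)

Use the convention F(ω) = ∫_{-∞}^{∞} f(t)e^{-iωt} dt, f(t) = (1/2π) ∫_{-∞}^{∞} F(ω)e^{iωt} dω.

F[g](ω) = - \frac{180 i \omega \left(\omega^{2} - 75\right)}{\left(\omega^{2} + 225\right)^{3}}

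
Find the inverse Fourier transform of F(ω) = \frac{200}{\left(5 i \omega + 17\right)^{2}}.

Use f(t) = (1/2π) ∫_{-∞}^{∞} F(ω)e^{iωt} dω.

f(t) = 8 t e^{- \frac{17 t}{5}} u\left(t\right)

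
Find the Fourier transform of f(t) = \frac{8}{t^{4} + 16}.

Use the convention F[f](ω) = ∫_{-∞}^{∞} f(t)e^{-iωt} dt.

F(ω) = \pi e^{- \sqrt{2} \left|{\omega}\right|} \sin{\left(\sqrt{2} \left|{\omega}\right| + \frac{\pi}{4} \right)}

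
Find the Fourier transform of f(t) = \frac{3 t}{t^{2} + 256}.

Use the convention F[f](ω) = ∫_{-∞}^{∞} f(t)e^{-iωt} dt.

F(ω) = - 3 i \pi e^{- 16 \left|{\omega}\right|} \operatorname{sign}{\left(\omega \right)}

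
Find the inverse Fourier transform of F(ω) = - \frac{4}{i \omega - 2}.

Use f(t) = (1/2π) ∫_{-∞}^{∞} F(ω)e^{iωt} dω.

f(t) = 4 e^{2 t} u\left(- t\right)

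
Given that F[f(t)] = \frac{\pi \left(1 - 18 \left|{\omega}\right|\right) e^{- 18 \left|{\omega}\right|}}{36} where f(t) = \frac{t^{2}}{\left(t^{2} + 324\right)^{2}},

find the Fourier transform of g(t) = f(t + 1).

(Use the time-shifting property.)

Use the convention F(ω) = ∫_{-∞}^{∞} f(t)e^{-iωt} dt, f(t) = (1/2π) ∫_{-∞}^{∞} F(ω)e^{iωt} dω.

F[g](ω) = - \frac{\pi \left(18 \left|{\omega}\right| - 1\right) e^{i \omega - 18 \left|{\omega}\right|}}{36}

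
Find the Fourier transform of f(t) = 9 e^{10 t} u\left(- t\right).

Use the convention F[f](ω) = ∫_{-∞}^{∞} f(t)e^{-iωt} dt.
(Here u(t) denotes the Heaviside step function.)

F(ω) = - \frac{9}{i \omega - 10}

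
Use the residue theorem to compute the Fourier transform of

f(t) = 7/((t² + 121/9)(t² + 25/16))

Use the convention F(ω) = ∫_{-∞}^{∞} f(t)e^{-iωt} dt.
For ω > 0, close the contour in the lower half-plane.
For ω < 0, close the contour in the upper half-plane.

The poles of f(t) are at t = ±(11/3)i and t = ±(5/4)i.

Let g(z) = f(z)e^{-iωz}; for large |z| the factor e^{-iωz} decays in the lower half-plane when ω > 0 and in the upper half-plane when ω < 0.

Case ω > 0 (lower half-plane, clockwise contour ⇒ F(ω) = -2πi·ΣRes):
  Res_{z = - \frac{11 i}{3}} g(z) = - \frac{1512 i e^{- \frac{11 \omega}{3}}}{18821}
  Res_{z = - \frac{5 i}{4}} g(z) = \frac{2016 i e^{- \frac{5 \omega}{4}}}{8555}
  F(ω) = -2πi·ΣRes = - \frac{3024 \pi e^{- \frac{11 \omega}{3}}}{18821} + \frac{4032 \pi e^{- \frac{5 \omega}{4}}}{8555}

Case ω < 0 (upper half-plane, counterclockwise contour ⇒ F(ω) = +2πi·ΣRes):
  Res_{z = \frac{11 i}{3}} g(z) = \frac{1512 i e^{\frac{11 \omega}{3}}}{18821}
  Res_{z = \frac{5 i}{4}} g(z) = - \frac{2016 i e^{\frac{5 \omega}{4}}}{8555}
  F(ω) = 2πi·ΣRes = \frac{1008 \pi \left(44 e^{\frac{5 \omega}{4}} - 15 e^{\frac{11 \omega}{3}}\right)}{94105}

Both cases combine into a single formula in |ω|:

F(ω) = - \frac{3024 \pi e^{- \frac{11 \left|{\omega}\right|}{3}}}{18821} + \frac{4032 \pi e^{- \frac{5 \left|{\omega}\right|}{4}}}{8555}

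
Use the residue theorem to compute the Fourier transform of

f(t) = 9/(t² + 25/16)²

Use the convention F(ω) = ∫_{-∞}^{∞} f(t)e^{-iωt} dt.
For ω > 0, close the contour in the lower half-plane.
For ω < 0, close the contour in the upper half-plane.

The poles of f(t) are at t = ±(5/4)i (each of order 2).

Let g(z) = f(z)e^{-iωz}; for large |z| the factor e^{-iωz} decays in the lower half-plane when ω > 0 and in the upper half-plane when ω < 0.

Case ω > 0 (lower half-plane, clockwise contour ⇒ F(ω) = -2πi·ΣRes):
  Res_{z = - \frac{5 i}{4}} g(z) = \frac{36 i \left(5 \omega + 4\right) e^{- \frac{5 \omega}{4}}}{125} (pole of order 2)
  F(ω) = -2πi·ΣRes = \frac{72 \pi \left(5 \omega + 4\right) e^{- \frac{5 \omega}{4}}}{125}

Case ω < 0 (upper half-plane, counterclockwise contour ⇒ F(ω) = +2πi·ΣRes):
  Res_{z = \frac{5 i}{4}} g(z) = \frac{36 i \left(5 \omega - 4\right) e^{\frac{5 \omega}{4}}}{125} (pole of order 2)
  F(ω) = 2πi·ΣRes = \frac{72 \pi \left(4 - 5 \omega\right) e^{\frac{5 \omega}{4}}}{125}

Both cases combine into a single formula in |ω|:

F(ω) = \frac{72 \pi \left(5 \left|{\omega}\right| + 4\right) e^{- \frac{5 \left|{\omega}\right|}{4}}}{125}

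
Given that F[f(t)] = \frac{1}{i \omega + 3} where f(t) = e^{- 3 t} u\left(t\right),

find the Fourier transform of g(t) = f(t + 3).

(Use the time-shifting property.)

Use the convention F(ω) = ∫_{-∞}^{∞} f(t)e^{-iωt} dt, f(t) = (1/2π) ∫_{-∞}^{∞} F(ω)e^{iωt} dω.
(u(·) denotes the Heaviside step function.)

F[g](ω) = \frac{e^{3 i \omega}}{i \omega + 3}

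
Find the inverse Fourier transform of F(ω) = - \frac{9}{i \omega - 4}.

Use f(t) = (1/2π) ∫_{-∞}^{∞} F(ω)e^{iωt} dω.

f(t) = 9 e^{4 t} u\left(- t\right)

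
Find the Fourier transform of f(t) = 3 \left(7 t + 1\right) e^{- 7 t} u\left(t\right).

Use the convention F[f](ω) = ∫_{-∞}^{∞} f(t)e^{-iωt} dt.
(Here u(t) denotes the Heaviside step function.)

F(ω) = \frac{3 \left(- i \omega - 14\right)}{\omega^{2} - 14 i \omega - 49}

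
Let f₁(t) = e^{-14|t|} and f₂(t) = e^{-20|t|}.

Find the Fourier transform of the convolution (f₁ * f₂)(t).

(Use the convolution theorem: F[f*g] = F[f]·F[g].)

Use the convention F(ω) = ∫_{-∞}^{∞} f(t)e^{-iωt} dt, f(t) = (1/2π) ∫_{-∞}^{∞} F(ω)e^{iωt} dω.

F[f₁*f₂](ω) = \frac{1120}{\left(\omega^{2} + 196\right) \left(\omega^{2} + 400\right)}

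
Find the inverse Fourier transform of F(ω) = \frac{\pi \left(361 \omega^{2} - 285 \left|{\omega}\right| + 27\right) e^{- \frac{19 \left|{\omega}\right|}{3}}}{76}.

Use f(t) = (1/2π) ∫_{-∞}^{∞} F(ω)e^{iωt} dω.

f(t) = \frac{6 t^{4}}{\left(t^{2} + \frac{361}{9}\right)^{3}}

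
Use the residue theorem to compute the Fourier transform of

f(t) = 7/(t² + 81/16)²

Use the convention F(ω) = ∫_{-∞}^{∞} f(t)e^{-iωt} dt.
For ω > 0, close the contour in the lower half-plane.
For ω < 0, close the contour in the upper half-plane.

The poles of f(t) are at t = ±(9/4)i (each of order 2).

Let g(z) = f(z)e^{-iωz}; for large |z| the factor e^{-iωz} decays in the lower half-plane when ω > 0 and in the upper half-plane when ω < 0.

Case ω > 0 (lower half-plane, clockwise contour ⇒ F(ω) = -2πi·ΣRes):
  Res_{z = - \frac{9 i}{4}} g(z) = \frac{28 i \left(9 \omega + 4\right) e^{- \frac{9 \omega}{4}}}{729} (pole of order 2)
  F(ω) = -2πi·ΣRes = \frac{56 \pi \left(9 \omega + 4\right) e^{- \frac{9 \omega}{4}}}{729}

Case ω < 0 (upper half-plane, counterclockwise contour ⇒ F(ω) = +2πi·ΣRes):
  Res_{z = \frac{9 i}{4}} g(z) = \frac{28 i \left(9 \omega - 4\right) e^{\frac{9 \omega}{4}}}{729} (pole of order 2)
  F(ω) = 2πi·ΣRes = \frac{56 \pi \left(4 - 9 \omega\right) e^{\frac{9 \omega}{4}}}{729}

Both cases combine into a single formula in |ω|:

F(ω) = \frac{56 \pi \left(9 \left|{\omega}\right| + 4\right) e^{- \frac{9 \left|{\omega}\right|}{4}}}{729}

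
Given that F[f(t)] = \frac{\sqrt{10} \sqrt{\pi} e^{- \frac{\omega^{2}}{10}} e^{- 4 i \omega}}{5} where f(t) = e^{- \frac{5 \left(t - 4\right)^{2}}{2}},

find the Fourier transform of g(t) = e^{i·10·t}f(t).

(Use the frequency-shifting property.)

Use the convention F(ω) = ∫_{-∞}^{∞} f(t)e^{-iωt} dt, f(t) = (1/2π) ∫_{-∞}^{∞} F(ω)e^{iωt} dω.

F[g](ω) = \frac{\sqrt{10} \sqrt{\pi} e^{- \frac{\left(\omega - 10\right) \left(\omega - 10 + 40 i\right)}{10}}}{5}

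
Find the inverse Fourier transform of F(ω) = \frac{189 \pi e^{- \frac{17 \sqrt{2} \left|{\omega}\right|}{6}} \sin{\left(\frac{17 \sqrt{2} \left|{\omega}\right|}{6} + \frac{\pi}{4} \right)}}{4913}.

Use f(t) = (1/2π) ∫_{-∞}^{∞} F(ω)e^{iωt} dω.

f(t) = \frac{7}{t^{4} + \frac{83521}{81}}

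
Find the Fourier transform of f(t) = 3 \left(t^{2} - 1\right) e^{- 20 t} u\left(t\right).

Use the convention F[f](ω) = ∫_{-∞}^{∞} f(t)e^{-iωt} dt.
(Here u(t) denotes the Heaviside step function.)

F(ω) = \frac{3 \left(2 i \omega - \left(i \omega + 20\right)^{3} + 40\right)}{\left(i \omega + 20\right)^{4}}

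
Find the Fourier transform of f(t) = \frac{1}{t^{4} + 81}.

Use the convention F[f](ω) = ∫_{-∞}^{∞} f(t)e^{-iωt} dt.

F(ω) = \frac{\pi e^{- \frac{3 \sqrt{2} \left|{\omega}\right|}{2}} \sin{\left(\frac{3 \sqrt{2} \left|{\omega}\right|}{2} + \frac{\pi}{4} \right)}}{27}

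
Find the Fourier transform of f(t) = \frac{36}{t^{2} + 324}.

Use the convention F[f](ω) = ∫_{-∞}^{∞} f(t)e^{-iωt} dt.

F(ω) = 2 \pi e^{- 18 \left|{\omega}\right|}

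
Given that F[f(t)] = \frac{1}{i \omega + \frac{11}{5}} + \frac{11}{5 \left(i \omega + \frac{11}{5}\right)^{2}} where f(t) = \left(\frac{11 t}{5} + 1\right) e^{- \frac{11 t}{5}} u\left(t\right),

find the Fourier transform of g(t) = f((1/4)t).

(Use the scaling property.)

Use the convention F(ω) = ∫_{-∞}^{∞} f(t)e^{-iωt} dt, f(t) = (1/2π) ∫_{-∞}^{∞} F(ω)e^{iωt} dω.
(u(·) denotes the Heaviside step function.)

F[g](ω) = \frac{40 \left(- 10 i \omega - 11\right)}{400 \omega^{2} - 440 i \omega - 121}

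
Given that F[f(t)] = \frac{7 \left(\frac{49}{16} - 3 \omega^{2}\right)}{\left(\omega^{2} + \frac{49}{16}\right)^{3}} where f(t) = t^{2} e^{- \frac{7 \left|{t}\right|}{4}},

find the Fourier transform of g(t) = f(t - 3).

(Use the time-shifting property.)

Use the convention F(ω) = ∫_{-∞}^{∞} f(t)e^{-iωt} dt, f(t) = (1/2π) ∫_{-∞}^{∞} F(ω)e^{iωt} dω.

F[g](ω) = \frac{1792 \left(49 - 48 \omega^{2}\right) e^{- 3 i \omega}}{\left(16 \omega^{2} + 49\right)^{3}}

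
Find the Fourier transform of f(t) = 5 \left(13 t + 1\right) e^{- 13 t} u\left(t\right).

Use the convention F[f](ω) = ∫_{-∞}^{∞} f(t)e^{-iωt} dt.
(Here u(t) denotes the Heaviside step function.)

F(ω) = \frac{5 \left(- i \omega - 26\right)}{\omega^{2} - 26 i \omega - 169}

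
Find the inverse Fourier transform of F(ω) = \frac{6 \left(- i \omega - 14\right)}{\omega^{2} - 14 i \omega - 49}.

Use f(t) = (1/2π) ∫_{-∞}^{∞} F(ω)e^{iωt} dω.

f(t) = 6 \left(7 t + 1\right) e^{- 7 t} u\left(t\right)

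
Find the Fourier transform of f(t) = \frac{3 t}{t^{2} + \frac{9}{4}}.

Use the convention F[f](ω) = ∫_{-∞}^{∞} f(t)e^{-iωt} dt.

F(ω) = - 3 i \pi e^{- \frac{3 \left|{\omega}\right|}{2}} \operatorname{sign}{\left(\omega \right)}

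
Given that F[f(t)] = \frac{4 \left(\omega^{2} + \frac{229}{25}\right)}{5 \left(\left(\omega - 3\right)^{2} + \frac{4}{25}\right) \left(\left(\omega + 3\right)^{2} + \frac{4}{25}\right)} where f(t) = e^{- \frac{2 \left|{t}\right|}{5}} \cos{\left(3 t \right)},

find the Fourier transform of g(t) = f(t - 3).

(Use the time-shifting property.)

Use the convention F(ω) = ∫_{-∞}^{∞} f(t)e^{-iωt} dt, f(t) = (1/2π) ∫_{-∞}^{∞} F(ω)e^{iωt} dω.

F[g](ω) = \frac{20 \left(25 \omega^{2} + 229\right) e^{- 3 i \omega}}{625 \omega^{4} - 11050 \omega^{2} + 52441}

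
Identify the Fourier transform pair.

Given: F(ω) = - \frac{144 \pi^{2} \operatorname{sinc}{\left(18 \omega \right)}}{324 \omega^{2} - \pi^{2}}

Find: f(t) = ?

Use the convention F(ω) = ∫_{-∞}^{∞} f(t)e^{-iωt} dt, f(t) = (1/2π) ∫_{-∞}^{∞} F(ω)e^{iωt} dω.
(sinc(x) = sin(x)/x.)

f(t) = 8 \left(\begin{cases} \frac{\cos{\left(\frac{\pi t}{18} \right)}}{2} + \frac{1}{2} & \text{for}\: \left|{t}\right| < 18 \\0 & \text{otherwise} \end{cases}\right)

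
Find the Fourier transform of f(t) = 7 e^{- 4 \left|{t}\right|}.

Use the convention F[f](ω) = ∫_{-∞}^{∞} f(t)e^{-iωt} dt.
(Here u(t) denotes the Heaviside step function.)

F(ω) = \frac{56}{\omega^{2} + 16}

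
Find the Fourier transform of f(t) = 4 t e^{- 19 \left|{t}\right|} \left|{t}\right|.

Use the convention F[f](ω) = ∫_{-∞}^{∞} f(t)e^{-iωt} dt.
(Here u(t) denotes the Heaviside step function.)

F(ω) = \frac{16 i \omega \left(\omega^{2} - 1083\right)}{\left(\omega^{2} + 361\right)^{3}}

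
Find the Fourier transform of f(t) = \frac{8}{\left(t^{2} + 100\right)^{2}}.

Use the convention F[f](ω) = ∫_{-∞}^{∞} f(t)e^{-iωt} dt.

F(ω) = \frac{\pi \left(10 \left|{\omega}\right| + 1\right) e^{- 10 \left|{\omega}\right|}}{250}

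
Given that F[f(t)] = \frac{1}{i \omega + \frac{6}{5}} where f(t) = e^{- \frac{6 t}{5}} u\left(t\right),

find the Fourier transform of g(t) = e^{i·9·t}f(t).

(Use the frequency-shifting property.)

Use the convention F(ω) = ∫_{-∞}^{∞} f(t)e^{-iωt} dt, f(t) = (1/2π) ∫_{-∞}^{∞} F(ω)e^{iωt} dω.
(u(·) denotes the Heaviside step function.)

F[g](ω) = \frac{5}{5 i \left(\omega - 9\right) + 6}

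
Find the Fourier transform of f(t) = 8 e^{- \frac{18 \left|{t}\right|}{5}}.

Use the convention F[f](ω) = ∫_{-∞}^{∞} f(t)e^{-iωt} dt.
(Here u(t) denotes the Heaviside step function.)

F(ω) = \frac{1440}{25 \omega^{2} + 324}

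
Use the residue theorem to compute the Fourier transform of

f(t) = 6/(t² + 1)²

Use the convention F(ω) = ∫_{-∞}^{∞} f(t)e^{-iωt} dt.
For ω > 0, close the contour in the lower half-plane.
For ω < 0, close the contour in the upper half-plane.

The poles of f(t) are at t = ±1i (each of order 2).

Let g(z) = f(z)e^{-iωz}; for large |z| the factor e^{-iωz} decays in the lower half-plane when ω > 0 and in the upper half-plane when ω < 0.

Case ω > 0 (lower half-plane, clockwise contour ⇒ F(ω) = -2πi·ΣRes):
  Res_{z = - i} g(z) = \frac{3 i \left(\omega + 1\right) e^{- \omega}}{2} (pole of order 2)
  F(ω) = -2πi·ΣRes = 3 \pi \left(\omega + 1\right) e^{- \omega}

Case ω < 0 (upper half-plane, counterclockwise contour ⇒ F(ω) = +2πi·ΣRes):
  Res_{z = i} g(z) = \frac{3 i \left(\omega - 1\right) e^{\omega}}{2} (pole of order 2)
  F(ω) = 2πi·ΣRes = 3 \pi \left(1 - \omega\right) e^{\omega}

Both cases combine into a single formula in |ω|:

F(ω) = 3 \pi \left(\left|{\omega}\right| + 1\right) e^{- \left|{\omega}\right|}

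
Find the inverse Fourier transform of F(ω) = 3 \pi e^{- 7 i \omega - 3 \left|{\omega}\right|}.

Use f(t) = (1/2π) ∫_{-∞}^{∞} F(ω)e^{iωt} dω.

f(t) = \frac{9}{\left(t - 7\right)^{2} + 9}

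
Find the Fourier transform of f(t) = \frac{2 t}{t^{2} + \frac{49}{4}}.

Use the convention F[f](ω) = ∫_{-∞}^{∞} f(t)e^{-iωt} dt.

F(ω) = - 2 i \pi e^{- \frac{7 \left|{\omega}\right|}{2}} \operatorname{sign}{\left(\omega \right)}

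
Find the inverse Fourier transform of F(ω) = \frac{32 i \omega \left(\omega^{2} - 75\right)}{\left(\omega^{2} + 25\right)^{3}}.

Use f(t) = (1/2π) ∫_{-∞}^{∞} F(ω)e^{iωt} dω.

f(t) = 8 t e^{- 5 \left|{t}\right|} \left|{t}\right|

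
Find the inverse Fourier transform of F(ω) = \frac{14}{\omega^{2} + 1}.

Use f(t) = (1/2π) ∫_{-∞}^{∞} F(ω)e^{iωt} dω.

f(t) = 7 e^{- \left|{t}\right|}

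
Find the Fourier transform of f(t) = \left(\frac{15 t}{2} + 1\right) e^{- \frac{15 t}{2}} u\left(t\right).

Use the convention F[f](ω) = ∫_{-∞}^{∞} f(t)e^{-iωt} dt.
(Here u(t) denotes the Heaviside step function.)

F(ω) = \frac{4 \left(- i \omega - 15\right)}{4 \omega^{2} - 60 i \omega - 225}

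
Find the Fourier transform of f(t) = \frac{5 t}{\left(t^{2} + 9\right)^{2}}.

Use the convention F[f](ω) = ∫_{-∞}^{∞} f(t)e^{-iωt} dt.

F(ω) = - \frac{5 i \pi \omega e^{- 3 \left|{\omega}\right|}}{6}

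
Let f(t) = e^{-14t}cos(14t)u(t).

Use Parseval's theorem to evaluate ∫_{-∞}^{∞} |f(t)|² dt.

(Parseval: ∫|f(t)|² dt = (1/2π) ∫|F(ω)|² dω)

∫|f(t)|² dt = \frac{3}{112}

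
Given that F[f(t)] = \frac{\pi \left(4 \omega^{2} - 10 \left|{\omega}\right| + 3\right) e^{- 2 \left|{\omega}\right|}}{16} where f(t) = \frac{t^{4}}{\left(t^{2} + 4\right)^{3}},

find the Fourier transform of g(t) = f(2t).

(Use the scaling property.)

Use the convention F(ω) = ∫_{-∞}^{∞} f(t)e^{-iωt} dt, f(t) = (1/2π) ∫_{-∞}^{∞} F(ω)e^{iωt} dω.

F[g](ω) = \frac{\pi \left(\omega^{2} - 5 \left|{\omega}\right| + 3\right) e^{- \left|{\omega}\right|}}{32}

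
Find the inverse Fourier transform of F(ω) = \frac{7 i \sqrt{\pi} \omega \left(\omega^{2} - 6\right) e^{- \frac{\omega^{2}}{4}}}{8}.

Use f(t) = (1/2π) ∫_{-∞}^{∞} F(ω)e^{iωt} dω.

f(t) = 7 t^{3} e^{- t^{2}}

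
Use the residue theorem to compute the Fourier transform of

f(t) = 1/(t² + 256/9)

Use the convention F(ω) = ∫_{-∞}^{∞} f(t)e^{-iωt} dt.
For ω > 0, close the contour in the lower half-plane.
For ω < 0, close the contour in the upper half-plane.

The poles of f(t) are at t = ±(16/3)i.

Let g(z) = f(z)e^{-iωz}; for large |z| the factor e^{-iωz} decays in the lower half-plane when ω > 0 and in the upper half-plane when ω < 0.

Case ω > 0 (lower half-plane, clockwise contour ⇒ F(ω) = -2πi·ΣRes):
  Res_{z = - \frac{16 i}{3}} g(z) = \frac{3 i e^{- \frac{16 \omega}{3}}}{32}
  F(ω) = -2πi·ΣRes = \frac{3 \pi e^{- \frac{16 \omega}{3}}}{16}

Case ω < 0 (upper half-plane, counterclockwise contour ⇒ F(ω) = +2πi·ΣRes):
  Res_{z = \frac{16 i}{3}} g(z) = - \frac{3 i e^{\frac{16 \omega}{3}}}{32}
  F(ω) = 2πi·ΣRes = \frac{3 \pi e^{\frac{16 \omega}{3}}}{16}

Both cases combine into a single formula in |ω|:

F(ω) = \frac{3 \pi e^{- \frac{16 \left|{\omega}\right|}{3}}}{16}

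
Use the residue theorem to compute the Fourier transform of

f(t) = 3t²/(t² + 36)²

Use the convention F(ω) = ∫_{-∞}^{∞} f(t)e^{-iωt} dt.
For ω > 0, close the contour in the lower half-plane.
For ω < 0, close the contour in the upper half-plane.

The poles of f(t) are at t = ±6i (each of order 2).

Let g(z) = f(z)e^{-iωz}; for large |z| the factor e^{-iωz} decays in the lower half-plane when ω > 0 and in the upper half-plane when ω < 0.

Case ω > 0 (lower half-plane, clockwise contour ⇒ F(ω) = -2πi·ΣRes):
  Res_{z = - 6 i} g(z) = \frac{i \left(1 - 6 \omega\right) e^{- 6 \omega}}{8} (pole of order 2)
  F(ω) = -2πi·ΣRes = \frac{\pi \left(1 - 6 \omega\right) e^{- 6 \omega}}{4}

Case ω < 0 (upper half-plane, counterclockwise contour ⇒ F(ω) = +2πi·ΣRes):
  Res_{z = 6 i} g(z) = \frac{i \left(- 6 \omega - 1\right) e^{6 \omega}}{8} (pole of order 2)
  F(ω) = 2πi·ΣRes = \frac{\pi \left(6 \omega + 1\right) e^{6 \omega}}{4}

Both cases combine into a single formula in |ω|:

F(ω) = \frac{\pi \left(1 - 6 \left|{\omega}\right|\right) e^{- 6 \left|{\omega}\right|}}{4}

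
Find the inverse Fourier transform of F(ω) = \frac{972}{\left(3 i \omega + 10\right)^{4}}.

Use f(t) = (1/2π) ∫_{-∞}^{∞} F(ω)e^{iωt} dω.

f(t) = 2 t^{3} e^{- \frac{10 t}{3}} u\left(t\right)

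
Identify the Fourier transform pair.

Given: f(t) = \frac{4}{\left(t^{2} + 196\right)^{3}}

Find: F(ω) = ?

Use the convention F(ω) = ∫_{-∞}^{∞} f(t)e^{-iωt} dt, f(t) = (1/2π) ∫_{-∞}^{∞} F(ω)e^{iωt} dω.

F(ω) = \frac{\pi \left(196 \omega^{2} + 42 \left|{\omega}\right| + 3\right) e^{- 14 \left|{\omega}\right|}}{1075648}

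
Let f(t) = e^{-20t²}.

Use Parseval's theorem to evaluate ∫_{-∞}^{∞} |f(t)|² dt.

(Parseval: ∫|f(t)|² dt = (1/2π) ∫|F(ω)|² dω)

∫|f(t)|² dt = \frac{\sqrt{10} \sqrt{\pi}}{20}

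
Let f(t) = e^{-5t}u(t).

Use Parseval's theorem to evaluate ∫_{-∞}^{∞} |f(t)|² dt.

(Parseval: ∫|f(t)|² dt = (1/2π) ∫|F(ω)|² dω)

∫|f(t)|² dt = \frac{1}{10}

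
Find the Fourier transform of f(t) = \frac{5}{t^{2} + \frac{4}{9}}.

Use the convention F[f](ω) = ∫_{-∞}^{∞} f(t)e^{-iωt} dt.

F(ω) = \frac{15 \pi e^{- \frac{2 \left|{\omega}\right|}{3}}}{2}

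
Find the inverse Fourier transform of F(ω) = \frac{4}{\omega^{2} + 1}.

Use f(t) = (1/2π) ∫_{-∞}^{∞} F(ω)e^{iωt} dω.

f(t) = 2 e^{- \left|{t}\right|}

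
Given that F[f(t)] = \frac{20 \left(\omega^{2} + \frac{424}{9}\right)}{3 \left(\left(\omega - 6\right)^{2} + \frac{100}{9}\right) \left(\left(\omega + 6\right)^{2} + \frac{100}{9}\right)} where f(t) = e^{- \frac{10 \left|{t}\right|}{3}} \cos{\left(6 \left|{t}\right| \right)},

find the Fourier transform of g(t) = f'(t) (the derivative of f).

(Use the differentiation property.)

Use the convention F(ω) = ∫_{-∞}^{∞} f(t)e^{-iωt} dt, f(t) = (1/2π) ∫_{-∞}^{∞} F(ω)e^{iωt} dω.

F[g](ω) = \frac{60 i \omega \left(9 \omega^{2} + 424\right)}{81 \omega^{4} - 4032 \omega^{2} + 179776}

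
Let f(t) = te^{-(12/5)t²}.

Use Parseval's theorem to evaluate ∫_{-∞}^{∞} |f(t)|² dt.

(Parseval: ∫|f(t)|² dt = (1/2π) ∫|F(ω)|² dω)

∫|f(t)|² dt = \frac{5 \sqrt{30} \sqrt{\pi}}{576}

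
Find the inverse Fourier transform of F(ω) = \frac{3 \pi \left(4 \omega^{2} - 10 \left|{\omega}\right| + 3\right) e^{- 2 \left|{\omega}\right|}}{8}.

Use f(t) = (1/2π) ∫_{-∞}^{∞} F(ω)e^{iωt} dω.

f(t) = \frac{6 t^{4}}{\left(t^{2} + 4\right)^{3}}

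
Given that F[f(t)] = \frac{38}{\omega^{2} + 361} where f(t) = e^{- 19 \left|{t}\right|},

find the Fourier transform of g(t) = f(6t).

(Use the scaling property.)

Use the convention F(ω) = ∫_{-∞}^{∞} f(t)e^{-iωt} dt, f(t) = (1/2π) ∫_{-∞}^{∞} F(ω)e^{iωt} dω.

F[g](ω) = \frac{228}{\omega^{2} + 12996}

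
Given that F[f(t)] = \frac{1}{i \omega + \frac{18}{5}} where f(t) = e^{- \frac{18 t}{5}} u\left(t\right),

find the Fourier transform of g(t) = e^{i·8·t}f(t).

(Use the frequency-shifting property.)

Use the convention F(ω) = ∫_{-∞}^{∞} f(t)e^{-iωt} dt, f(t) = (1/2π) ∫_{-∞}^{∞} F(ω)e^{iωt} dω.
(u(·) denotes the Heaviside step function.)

F[g](ω) = \frac{5}{5 i \left(\omega - 8\right) + 18}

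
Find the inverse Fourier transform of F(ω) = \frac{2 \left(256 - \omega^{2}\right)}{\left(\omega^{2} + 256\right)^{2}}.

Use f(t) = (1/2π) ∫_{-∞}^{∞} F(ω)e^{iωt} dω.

f(t) = e^{- 16 \left|{t}\right|} \left|{t}\right|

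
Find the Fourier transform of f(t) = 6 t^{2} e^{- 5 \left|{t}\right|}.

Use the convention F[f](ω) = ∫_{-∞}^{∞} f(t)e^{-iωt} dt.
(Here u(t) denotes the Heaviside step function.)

F(ω) = \frac{120 \left(25 - 3 \omega^{2}\right)}{\left(\omega^{2} + 25\right)^{3}}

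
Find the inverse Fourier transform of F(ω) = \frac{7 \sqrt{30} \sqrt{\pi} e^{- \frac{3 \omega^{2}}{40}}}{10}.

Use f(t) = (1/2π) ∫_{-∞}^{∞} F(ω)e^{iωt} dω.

f(t) = 7 e^{- \frac{10 t^{2}}{3}}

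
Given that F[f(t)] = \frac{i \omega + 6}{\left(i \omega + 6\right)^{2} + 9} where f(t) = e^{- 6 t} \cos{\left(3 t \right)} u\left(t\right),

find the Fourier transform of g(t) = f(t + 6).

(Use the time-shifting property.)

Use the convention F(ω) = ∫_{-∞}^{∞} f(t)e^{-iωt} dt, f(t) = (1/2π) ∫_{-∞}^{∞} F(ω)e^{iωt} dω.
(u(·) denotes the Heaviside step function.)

F[g](ω) = \frac{\left(i \omega + 6\right) e^{6 i \omega}}{\left(i \omega + 6\right)^{2} + 9}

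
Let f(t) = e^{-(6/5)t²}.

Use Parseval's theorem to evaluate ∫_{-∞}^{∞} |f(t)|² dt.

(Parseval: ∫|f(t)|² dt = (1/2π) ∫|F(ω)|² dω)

∫|f(t)|² dt = \frac{\sqrt{15} \sqrt{\pi}}{6}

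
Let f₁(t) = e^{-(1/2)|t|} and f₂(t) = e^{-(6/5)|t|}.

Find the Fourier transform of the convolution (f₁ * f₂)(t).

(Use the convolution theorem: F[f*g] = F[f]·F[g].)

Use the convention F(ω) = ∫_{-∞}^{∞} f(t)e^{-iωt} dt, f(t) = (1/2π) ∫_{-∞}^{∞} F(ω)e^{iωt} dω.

F[f₁*f₂](ω) = \frac{240}{100 \omega^{4} + 169 \omega^{2} + 36}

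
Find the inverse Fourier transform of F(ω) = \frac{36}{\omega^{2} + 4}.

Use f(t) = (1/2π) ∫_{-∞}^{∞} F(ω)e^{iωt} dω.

f(t) = 9 e^{- 2 \left|{t}\right|}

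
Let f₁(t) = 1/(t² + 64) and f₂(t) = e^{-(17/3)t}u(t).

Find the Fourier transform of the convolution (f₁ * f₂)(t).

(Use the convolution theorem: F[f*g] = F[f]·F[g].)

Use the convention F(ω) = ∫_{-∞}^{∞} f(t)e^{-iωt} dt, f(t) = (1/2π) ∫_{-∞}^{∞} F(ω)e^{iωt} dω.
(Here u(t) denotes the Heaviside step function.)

F[f₁*f₂](ω) = \frac{3 \pi e^{- 8 \left|{\omega}\right|}}{8 \left(3 i \omega + 17\right)}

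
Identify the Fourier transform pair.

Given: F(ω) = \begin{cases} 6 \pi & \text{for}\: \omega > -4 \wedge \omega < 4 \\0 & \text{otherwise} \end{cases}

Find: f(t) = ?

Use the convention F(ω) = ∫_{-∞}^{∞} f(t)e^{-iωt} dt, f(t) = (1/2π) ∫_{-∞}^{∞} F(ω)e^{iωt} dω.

f(t) = \frac{6 \sin{\left(4 t \right)}}{t}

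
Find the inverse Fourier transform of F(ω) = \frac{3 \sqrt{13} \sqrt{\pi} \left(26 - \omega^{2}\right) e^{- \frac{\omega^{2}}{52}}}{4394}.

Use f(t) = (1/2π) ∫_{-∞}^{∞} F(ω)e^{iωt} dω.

f(t) = 6 t^{2} e^{- 13 t^{2}}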